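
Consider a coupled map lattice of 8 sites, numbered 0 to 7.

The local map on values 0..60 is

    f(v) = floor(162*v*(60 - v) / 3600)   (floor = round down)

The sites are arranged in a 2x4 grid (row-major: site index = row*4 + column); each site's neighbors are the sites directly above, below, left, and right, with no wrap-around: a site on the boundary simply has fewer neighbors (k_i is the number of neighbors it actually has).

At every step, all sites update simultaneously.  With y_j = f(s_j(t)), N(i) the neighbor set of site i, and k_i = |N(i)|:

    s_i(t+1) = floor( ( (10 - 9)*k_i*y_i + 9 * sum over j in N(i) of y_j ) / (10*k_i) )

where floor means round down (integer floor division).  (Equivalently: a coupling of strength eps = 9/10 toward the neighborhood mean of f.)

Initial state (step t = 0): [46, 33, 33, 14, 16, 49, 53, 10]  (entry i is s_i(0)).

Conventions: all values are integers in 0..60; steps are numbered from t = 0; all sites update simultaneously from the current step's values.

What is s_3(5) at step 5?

Answer: s_3(5) = 37

Derivation:
t=0: [46, 33, 33, 14, 16, 49, 53, 10]
t=1: [34, 31, 29, 30, 26, 28, 27, 22]
t=2: [39, 39, 40, 38, 39, 39, 39, 39]
t=3: [36, 36, 36, 36, 36, 36, 36, 36]
t=4: [38, 38, 38, 38, 38, 38, 38, 38]
t=5: [37, 37, 37, 37, 37, 37, 37, 37]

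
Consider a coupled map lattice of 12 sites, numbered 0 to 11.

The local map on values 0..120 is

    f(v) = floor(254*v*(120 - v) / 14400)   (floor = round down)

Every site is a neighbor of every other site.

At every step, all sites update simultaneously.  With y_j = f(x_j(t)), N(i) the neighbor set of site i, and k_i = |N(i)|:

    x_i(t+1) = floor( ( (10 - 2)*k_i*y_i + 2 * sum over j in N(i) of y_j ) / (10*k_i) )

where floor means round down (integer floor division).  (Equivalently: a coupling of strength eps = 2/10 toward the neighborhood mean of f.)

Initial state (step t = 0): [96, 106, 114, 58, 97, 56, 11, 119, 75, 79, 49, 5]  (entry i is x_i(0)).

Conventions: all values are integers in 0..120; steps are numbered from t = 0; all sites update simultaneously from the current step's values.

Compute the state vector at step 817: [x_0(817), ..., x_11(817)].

Simulating step by step:
t=0: [96, 106, 114, 58, 97, 56, 11, 119, 75, 79, 49, 5]
t=1: [39, 28, 17, 57, 38, 57, 24, 9, 54, 52, 55, 16]
t=2: [53, 45, 34, 59, 52, 59, 41, 23, 59, 59, 59, 33]
t=3: [61, 58, 52, 61, 61, 61, 57, 43, 61, 61, 61, 51]
t=4: [62, 62, 62, 62, 62, 62, 62, 58, 62, 62, 62, 62]
t=5: [63, 63, 63, 63, 63, 63, 63, 63, 63, 63, 63, 63]
t=6: [63, 63, 63, 63, 63, 63, 63, 63, 63, 63, 63, 63]

Answer: [63, 63, 63, 63, 63, 63, 63, 63, 63, 63, 63, 63]
Key observation: The state at step 5, [63, 63, 63, 63, 63, 63, 63, 63, 63, 63, 63, 63], reappears at step 6: the system is in a cycle of period 1 from step 5 on.  Therefore the state at step 817 equals the state at step 5 + ((817 - 5) mod 1) = 5, which is [63, 63, 63, 63, 63, 63, 63, 63, 63, 63, 63, 63].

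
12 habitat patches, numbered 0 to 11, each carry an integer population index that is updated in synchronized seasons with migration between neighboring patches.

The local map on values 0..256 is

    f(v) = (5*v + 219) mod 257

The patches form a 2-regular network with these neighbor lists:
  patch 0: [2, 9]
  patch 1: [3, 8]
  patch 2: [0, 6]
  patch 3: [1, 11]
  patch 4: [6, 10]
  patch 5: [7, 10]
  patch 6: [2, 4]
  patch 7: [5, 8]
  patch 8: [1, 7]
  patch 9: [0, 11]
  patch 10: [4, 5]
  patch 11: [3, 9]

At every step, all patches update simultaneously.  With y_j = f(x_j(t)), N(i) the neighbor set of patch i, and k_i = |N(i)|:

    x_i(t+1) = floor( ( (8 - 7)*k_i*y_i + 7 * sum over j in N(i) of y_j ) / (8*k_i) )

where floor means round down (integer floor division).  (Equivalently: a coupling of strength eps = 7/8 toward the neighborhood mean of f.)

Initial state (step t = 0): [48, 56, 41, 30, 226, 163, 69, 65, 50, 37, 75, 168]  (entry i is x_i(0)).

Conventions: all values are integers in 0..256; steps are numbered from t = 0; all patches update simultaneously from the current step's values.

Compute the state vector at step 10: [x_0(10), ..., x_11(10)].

Answer: [88, 141, 99, 104, 103, 119, 97, 190, 138, 94, 193, 108]

Derivation:
t=0: [48, 56, 41, 30, 226, 163, 69, 65, 50, 37, 75, 168]
t=1: [162, 172, 131, 133, 64, 48, 107, 99, 145, 120, 40, 117]
t=2: [66, 131, 118, 50, 179, 183, 86, 189, 131, 20, 119, 74]
t=3: [48, 150, 79, 104, 88, 91, 71, 108, 117, 55, 89, 129]
t=4: [172, 137, 127, 155, 110, 192, 114, 115, 197, 158, 152, 213]
t=5: [146, 191, 40, 198, 130, 119, 150, 145, 90, 164, 203, 233]
t=6: [97, 165, 184, 129, 189, 171, 138, 108, 158, 122, 87, 96]
t=7: [97, 146, 157, 99, 138, 174, 125, 154, 143, 171, 97, 89]
t=8: [145, 181, 144, 168, 132, 186, 171, 125, 193, 154, 110, 126]
t=9: [190, 93, 116, 80, 145, 158, 126, 130, 93, 137, 132, 118]
t=10: [88, 141, 99, 104, 103, 119, 97, 190, 138, 94, 193, 108]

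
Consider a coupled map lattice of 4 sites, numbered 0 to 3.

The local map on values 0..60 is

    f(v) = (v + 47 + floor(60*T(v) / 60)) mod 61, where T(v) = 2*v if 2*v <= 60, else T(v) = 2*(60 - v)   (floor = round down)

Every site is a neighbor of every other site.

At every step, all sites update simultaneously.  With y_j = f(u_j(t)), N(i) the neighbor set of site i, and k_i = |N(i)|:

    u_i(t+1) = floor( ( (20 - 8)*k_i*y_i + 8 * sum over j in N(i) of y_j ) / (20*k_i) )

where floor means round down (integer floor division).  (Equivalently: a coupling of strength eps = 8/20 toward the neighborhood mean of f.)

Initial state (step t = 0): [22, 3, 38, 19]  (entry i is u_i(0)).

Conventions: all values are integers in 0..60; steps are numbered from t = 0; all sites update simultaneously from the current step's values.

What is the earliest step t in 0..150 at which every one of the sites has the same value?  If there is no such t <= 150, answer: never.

Answer: never
Key observation: The state at step 17 reappears at step 19 — the system is in a cycle of period 2 from step 17 on.  No step 0..19 is synchronized, and the cycle repeats forever, so no step up to 150 (or ever) has all sites equal.

Derivation:
t=0: [22, 3, 38, 19]  (not all equal)
t=1: [45, 47, 24, 41]  (not all equal)
t=2: [16, 43, 43, 18]  (not all equal)
t=3: [26, 11, 11, 29]  (not all equal)
t=4: [8, 15, 15, 12]  (not all equal)
t=5: [17, 27, 27, 22]  (not all equal)
t=6: [30, 16, 16, 37]  (not all equal)
t=7: [19, 28, 28, 15]  (not all equal)
t=8: [32, 16, 16, 26]  (not all equal)
t=9: [17, 27, 27, 12]  (not all equal)
t=10: [26, 12, 12, 19]  (not all equal)
t=11: [13, 22, 22, 32]  (not all equal)
t=12: [30, 43, 43, 25]  (not all equal)
t=13: [9, 3, 3, 2]  (not all equal)
t=14: [29, 49, 49, 48]  (not all equal)
t=15: [30, 51, 51, 51]  (not all equal)
t=16: [31, 49, 49, 49]  (not all equal)
t=17: [31, 51, 51, 51]  (not all equal)
t=18: [30, 49, 49, 49]  (not all equal)
t=19: [31, 51, 51, 51]  (not all equal)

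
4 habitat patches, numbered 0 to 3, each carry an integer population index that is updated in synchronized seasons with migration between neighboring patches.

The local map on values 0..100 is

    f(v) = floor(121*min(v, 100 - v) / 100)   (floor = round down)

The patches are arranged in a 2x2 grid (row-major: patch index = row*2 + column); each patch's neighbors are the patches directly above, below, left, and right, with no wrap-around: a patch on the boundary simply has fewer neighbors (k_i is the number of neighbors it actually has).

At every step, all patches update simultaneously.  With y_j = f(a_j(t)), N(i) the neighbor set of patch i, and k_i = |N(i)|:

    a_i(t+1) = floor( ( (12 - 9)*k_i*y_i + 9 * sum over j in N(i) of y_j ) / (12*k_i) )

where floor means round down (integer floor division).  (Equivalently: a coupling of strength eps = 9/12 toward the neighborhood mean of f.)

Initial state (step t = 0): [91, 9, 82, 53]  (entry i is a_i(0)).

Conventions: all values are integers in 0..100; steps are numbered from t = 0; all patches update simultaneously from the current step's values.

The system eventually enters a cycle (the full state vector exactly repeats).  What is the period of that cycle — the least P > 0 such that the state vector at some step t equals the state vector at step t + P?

Simulating step by step:
t=0: [91, 9, 82, 53]
t=1: [14, 27, 30, 25]
t=2: [29, 25, 26, 33]
t=3: [31, 35, 35, 32]
t=4: [40, 38, 38, 41]
t=5: [45, 47, 47, 46]
t=6: [55, 54, 54, 55]
t=7: [54, 54, 54, 54]
t=8: [55, 55, 55, 55]
t=9: [54, 54, 54, 54]

Answer: 2
Key observation: The state at step 7, [54, 54, 54, 54], reappears at step 9 — and no state repeats earlier — so the cycle the system enters has period 2.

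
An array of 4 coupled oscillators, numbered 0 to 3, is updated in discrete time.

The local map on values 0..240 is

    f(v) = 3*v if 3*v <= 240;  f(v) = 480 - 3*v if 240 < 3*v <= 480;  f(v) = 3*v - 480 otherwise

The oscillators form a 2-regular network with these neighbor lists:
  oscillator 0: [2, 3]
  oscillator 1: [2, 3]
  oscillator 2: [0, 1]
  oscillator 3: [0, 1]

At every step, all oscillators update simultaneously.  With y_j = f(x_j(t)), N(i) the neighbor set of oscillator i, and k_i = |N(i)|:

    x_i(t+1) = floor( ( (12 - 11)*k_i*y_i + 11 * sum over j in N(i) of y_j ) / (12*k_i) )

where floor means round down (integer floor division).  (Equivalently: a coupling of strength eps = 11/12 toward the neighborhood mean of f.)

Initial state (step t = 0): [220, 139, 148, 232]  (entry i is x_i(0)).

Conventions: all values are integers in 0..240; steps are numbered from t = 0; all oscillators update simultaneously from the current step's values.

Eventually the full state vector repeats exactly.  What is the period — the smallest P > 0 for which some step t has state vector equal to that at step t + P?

Simulating step by step:
t=0: [220, 139, 148, 232]
t=1: [130, 120, 114, 129]
t=2: [113, 115, 107, 104]
t=3: [161, 161, 139, 140]
t=4: [56, 56, 8, 7]
t=5: [34, 34, 156, 155]
t=6: [20, 20, 94, 94]
t=7: [186, 186, 71, 71]
t=8: [201, 201, 89, 89]
t=9: [205, 205, 130, 130]
t=10: [93, 93, 131, 131]
t=11: [96, 96, 191, 191]
t=12: [101, 101, 183, 183]
t=13: [78, 78, 168, 168]
t=14: [41, 41, 216, 216]
t=15: [164, 164, 126, 126]
t=16: [94, 94, 19, 19]
t=17: [68, 68, 186, 186]
t=18: [88, 88, 193, 193]
t=19: [108, 108, 206, 206]
t=20: [139, 139, 154, 154]
t=21: [21, 21, 59, 59]
t=22: [167, 167, 72, 72]
t=23: [199, 199, 37, 37]
t=24: [111, 111, 116, 116]
t=25: [133, 133, 145, 145]
t=26: [48, 48, 78, 78]
t=27: [226, 226, 151, 151]
t=28: [41, 41, 183, 183]
t=29: [73, 73, 118, 118]
t=30: [133, 133, 211, 211]
t=31: [147, 147, 87, 87]
t=32: [204, 204, 54, 54]
t=33: [159, 159, 134, 134]
t=34: [71, 71, 9, 9]
t=35: [42, 42, 197, 197]
t=36: [112, 112, 124, 124]
t=37: [111, 111, 141, 141]
t=38: [64, 64, 139, 139]
t=39: [73, 73, 181, 181]
t=40: [76, 76, 206, 206]
t=41: [145, 145, 220, 220]
t=42: [168, 168, 56, 56]
t=43: [156, 156, 36, 36]
t=44: [100, 100, 20, 20]
t=45: [70, 70, 170, 170]
t=46: [45, 45, 195, 195]
t=47: [107, 107, 132, 132]
t=48: [90, 90, 152, 152]
t=49: [39, 39, 194, 194]
t=50: [103, 103, 115, 115]
t=51: [138, 138, 168, 168]
t=52: [27, 27, 62, 62]
t=53: [177, 177, 89, 89]
t=54: [199, 199, 64, 64]
t=55: [185, 185, 123, 123]
t=56: [108, 108, 78, 78]
t=57: [227, 227, 162, 162]
t=58: [22, 22, 184, 184]
t=59: [71, 71, 66, 66]
t=60: [199, 199, 211, 211]
t=61: [150, 150, 120, 120]
t=62: [112, 112, 37, 37]
t=63: [113, 113, 141, 141]
t=64: [64, 64, 134, 134]
t=65: [87, 87, 182, 182]
t=66: [78, 78, 206, 206]
t=67: [146, 146, 226, 226]
t=68: [185, 185, 55, 55]
t=69: [157, 157, 82, 82]
t=70: [215, 215, 27, 27]
t=71: [88, 88, 158, 158]
t=72: [23, 23, 198, 198]
t=73: [110, 110, 72, 72]
t=74: [210, 210, 155, 155]
t=75: [26, 26, 138, 138]
t=76: [67, 67, 77, 77]
t=77: [228, 228, 203, 203]
t=78: [135, 135, 197, 197]
t=79: [108, 108, 78, 78]

Answer: 23
Key observation: The state at step 56, [108, 108, 78, 78], reappears at step 79 — and no state repeats earlier — so the cycle the system enters has period 23.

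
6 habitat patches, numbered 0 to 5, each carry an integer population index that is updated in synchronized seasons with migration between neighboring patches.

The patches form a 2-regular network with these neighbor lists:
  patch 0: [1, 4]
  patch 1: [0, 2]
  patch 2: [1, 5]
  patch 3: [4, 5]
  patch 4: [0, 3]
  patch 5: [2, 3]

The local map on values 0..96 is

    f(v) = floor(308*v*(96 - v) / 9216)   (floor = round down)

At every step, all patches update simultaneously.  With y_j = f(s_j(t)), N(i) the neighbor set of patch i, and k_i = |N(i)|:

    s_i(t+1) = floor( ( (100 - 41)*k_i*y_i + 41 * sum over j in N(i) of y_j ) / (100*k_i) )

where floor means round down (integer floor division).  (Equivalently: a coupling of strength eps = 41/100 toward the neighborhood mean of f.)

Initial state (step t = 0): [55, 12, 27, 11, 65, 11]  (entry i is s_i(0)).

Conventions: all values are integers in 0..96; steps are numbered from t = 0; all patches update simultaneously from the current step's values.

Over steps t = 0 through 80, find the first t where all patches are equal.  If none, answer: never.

Answer: 8
Key observation: Synchronization is absorbing here: once all patches are equal they stay equal, and step 8 is the first all-equal step.

Derivation:
t=0: [55, 12, 27, 11, 65, 11]  (not all equal)
t=1: [64, 47, 49, 38, 61, 37]  (not all equal)
t=2: [70, 74, 75, 72, 70, 73]  (not all equal)
t=3: [58, 54, 53, 57, 59, 55]  (not all equal)
t=4: [73, 74, 75, 73, 72, 75]  (not all equal)
t=5: [55, 54, 52, 55, 56, 52]  (not all equal)
t=6: [74, 75, 75, 75, 74, 75]  (not all equal)
t=7: [53, 52, 52, 52, 53, 52]  (not all equal)
t=8: [76, 76, 76, 76, 76, 76]  (all equal)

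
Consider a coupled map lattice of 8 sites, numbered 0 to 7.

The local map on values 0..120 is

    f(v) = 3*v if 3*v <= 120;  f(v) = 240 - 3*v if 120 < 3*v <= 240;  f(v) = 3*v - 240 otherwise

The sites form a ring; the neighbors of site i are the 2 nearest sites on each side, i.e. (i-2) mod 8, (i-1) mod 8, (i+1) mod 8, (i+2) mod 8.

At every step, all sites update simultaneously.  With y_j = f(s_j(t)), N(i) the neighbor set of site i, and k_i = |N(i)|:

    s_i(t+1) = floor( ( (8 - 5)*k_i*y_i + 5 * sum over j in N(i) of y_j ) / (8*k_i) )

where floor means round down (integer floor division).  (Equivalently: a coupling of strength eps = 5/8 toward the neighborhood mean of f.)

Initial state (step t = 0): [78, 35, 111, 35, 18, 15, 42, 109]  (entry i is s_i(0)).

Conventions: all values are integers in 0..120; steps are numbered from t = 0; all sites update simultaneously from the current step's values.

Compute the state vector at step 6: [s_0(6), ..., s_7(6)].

Answer: [57, 69, 70, 77, 71, 76, 60, 60]

Derivation:
t=0: [78, 35, 111, 35, 18, 15, 42, 109]
t=1: [64, 84, 77, 85, 76, 73, 72, 74]
t=2: [27, 18, 16, 14, 15, 18, 24, 23]
t=3: [68, 57, 52, 47, 50, 55, 65, 66]
t=4: [51, 66, 77, 86, 81, 71, 54, 50]
t=5: [66, 47, 26, 19, 21, 39, 61, 70]
t=6: [57, 69, 70, 77, 71, 76, 60, 60]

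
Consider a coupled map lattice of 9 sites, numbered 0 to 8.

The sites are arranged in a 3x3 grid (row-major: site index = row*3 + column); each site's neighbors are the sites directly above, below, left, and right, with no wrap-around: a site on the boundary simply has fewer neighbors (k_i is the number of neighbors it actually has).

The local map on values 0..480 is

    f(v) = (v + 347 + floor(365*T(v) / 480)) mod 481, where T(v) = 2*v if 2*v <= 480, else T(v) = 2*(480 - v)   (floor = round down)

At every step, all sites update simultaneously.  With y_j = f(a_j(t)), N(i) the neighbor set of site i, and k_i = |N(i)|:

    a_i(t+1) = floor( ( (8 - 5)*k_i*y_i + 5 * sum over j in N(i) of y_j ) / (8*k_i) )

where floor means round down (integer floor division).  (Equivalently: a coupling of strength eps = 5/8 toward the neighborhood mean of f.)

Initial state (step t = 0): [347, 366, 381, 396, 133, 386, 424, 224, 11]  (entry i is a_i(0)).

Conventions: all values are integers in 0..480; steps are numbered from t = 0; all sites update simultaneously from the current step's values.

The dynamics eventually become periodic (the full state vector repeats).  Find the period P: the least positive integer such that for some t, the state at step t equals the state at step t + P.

Simulating step by step:
t=0: [347, 366, 381, 396, 133, 386, 424, 224, 11]
t=1: [403, 362, 398, 352, 328, 350, 396, 359, 397]
t=2: [400, 402, 401, 404, 415, 405, 402, 404, 402]
t=3: [386, 384, 386, 384, 382, 384, 385, 384, 385]
t=4: [395, 395, 395, 395, 396, 395, 395, 395, 395]
t=5: [390, 389, 390, 389, 389, 389, 390, 389, 390]
t=6: [392, 392, 392, 392, 393, 392, 392, 392, 392]
t=7: [391, 391, 391, 391, 391, 391, 391, 391, 391]
t=8: [392, 392, 392, 392, 392, 392, 392, 392, 392]
t=9: [391, 391, 391, 391, 391, 391, 391, 391, 391]

Answer: 2
Key observation: The state at step 7, [391, 391, 391, 391, 391, 391, 391, 391, 391], reappears at step 9 — and no state repeats earlier — so the cycle the system enters has period 2.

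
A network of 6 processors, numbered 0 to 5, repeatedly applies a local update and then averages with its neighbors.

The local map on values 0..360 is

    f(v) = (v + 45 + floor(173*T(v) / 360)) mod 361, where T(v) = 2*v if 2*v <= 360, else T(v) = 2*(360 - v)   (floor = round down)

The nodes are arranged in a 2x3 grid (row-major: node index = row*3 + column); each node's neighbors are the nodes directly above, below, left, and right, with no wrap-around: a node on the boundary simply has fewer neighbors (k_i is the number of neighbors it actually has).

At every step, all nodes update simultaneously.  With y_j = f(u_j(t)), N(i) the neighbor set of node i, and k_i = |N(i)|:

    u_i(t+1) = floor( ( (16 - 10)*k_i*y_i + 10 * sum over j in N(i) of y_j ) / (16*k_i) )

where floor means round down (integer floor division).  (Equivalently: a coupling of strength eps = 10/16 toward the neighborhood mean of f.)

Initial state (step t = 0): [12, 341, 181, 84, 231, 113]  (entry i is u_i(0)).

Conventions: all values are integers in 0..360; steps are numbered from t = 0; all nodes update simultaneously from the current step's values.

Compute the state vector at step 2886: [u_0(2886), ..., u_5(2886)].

Answer: [41, 41, 41, 41, 41, 41]
Key observation: The state at step 9, [41, 41, 41, 41, 41, 41], reappears at step 12: the system is in a cycle of period 3 from step 9 on.  Therefore the state at step 2886 equals the state at step 9 + ((2886 - 9) mod 3) = 9, which is [41, 41, 41, 41, 41, 41].

Derivation:
t=0: [12, 341, 181, 84, 231, 113]
t=1: [104, 45, 110, 111, 122, 123]
t=2: [216, 214, 228, 264, 248, 277]
t=3: [38, 38, 38, 39, 39, 39]
t=4: [119, 119, 119, 120, 120, 120]
t=5: [278, 278, 278, 279, 279, 279]
t=6: [40, 40, 40, 40, 40, 40]
t=7: [123, 123, 123, 123, 123, 123]
t=8: [286, 286, 286, 286, 286, 286]
t=9: [41, 41, 41, 41, 41, 41]
t=10: [125, 125, 125, 125, 125, 125]
t=11: [290, 290, 290, 290, 290, 290]
t=12: [41, 41, 41, 41, 41, 41]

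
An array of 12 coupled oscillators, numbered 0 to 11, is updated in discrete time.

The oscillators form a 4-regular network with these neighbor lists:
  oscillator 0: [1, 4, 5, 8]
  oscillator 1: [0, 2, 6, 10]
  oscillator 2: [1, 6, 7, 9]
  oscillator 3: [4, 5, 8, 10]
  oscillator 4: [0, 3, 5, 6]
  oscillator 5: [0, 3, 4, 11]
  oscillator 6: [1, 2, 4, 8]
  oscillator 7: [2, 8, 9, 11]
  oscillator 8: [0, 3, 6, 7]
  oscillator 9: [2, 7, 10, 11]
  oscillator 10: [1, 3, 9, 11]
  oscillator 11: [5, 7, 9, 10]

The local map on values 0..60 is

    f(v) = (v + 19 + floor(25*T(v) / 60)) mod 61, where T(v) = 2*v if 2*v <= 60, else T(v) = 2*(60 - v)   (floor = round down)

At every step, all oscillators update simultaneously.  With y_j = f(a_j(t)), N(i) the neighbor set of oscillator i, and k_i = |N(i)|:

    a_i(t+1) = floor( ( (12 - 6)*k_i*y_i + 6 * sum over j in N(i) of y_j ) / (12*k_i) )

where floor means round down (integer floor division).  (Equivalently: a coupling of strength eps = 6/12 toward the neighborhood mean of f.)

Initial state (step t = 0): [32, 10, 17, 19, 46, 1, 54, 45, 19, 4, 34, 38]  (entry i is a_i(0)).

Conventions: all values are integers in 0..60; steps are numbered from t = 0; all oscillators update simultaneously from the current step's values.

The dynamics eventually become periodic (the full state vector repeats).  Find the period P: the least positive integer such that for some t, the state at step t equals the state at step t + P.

Answer: 2
Key observation: The state at step 13, [15, 15, 15, 15, 15, 15, 15, 15, 15, 15, 15, 15], reappears at step 15 — and no state repeats earlier — so the cycle the system enters has period 2.

Derivation:
t=0: [32, 10, 17, 19, 46, 1, 54, 45, 19, 4, 34, 38]
t=1: [22, 30, 36, 39, 20, 21, 27, 25, 38, 24, 22, 16]
t=2: [46, 23, 10, 30, 44, 50, 15, 11, 17, 16, 39, 39]
t=3: [17, 14, 35, 18, 18, 15, 35, 38, 39, 37, 16, 21]
t=4: [44, 37, 17, 46, 46, 49, 21, 19, 23, 23, 44, 43]
t=5: [13, 24, 40, 13, 20, 15, 38, 34, 17, 16, 13, 18]
t=6: [40, 15, 16, 45, 45, 46, 22, 27, 38, 39, 39, 44]
t=7: [18, 39, 39, 14, 20, 14, 44, 14, 18, 17, 18, 13]
t=8: [46, 23, 22, 47, 46, 46, 24, 41, 45, 44, 44, 44]
t=9: [13, 11, 33, 15, 13, 15, 12, 20, 13, 20, 13, 14]
t=10: [42, 36, 30, 44, 42, 44, 37, 46, 44, 46, 44, 46]
t=11: [14, 14, 13, 15, 14, 15, 14, 14, 14, 14, 14, 15]
t=12: [44, 43, 43, 45, 44, 45, 43, 44, 44, 44, 44, 45]
t=13: [15, 15, 15, 15, 15, 15, 15, 15, 15, 15, 15, 15]
t=14: [46, 46, 46, 46, 46, 46, 46, 46, 46, 46, 46, 46]
t=15: [15, 15, 15, 15, 15, 15, 15, 15, 15, 15, 15, 15]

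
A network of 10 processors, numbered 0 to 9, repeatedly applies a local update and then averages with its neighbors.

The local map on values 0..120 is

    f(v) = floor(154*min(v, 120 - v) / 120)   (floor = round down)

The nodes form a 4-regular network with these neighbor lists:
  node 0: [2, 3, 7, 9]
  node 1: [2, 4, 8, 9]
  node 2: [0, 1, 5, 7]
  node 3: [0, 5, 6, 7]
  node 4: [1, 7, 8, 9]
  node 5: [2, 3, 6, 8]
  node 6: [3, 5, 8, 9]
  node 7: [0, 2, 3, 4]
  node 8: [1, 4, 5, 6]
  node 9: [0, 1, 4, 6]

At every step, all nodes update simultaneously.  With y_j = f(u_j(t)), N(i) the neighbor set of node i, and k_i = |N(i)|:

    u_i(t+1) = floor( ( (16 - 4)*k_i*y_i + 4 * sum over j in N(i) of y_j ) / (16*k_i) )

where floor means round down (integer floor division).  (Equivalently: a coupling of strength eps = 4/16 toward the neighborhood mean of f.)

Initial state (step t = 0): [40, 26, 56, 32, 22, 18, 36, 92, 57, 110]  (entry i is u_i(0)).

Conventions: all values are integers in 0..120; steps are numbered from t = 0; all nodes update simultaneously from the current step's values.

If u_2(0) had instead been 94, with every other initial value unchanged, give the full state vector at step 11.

Answer: [58, 69, 60, 57, 69, 57, 59, 59, 63, 69]
Key observation: This trace re-runs the system from the modified initial state.

Derivation:
t=0: [40, 26, 94, 32, 22, 18, 36, 92, 57, 110]
t=1: [45, 33, 33, 40, 30, 29, 43, 35, 62, 18]
t=2: [52, 42, 42, 50, 39, 41, 52, 44, 66, 29]
t=3: [62, 52, 53, 63, 50, 54, 63, 56, 65, 42]
t=4: [72, 65, 68, 72, 64, 69, 71, 70, 69, 57]
t=5: [62, 69, 65, 61, 70, 64, 63, 64, 65, 71]
t=6: [72, 65, 70, 74, 64, 71, 72, 70, 69, 63]
t=7: [62, 69, 64, 59, 70, 62, 61, 63, 65, 71]
t=8: [73, 65, 71, 74, 64, 73, 73, 72, 69, 63]
t=9: [60, 69, 62, 59, 70, 60, 61, 61, 65, 71]
t=10: [75, 65, 73, 75, 65, 76, 74, 74, 70, 64]
t=11: [58, 69, 60, 57, 69, 57, 59, 59, 63, 69]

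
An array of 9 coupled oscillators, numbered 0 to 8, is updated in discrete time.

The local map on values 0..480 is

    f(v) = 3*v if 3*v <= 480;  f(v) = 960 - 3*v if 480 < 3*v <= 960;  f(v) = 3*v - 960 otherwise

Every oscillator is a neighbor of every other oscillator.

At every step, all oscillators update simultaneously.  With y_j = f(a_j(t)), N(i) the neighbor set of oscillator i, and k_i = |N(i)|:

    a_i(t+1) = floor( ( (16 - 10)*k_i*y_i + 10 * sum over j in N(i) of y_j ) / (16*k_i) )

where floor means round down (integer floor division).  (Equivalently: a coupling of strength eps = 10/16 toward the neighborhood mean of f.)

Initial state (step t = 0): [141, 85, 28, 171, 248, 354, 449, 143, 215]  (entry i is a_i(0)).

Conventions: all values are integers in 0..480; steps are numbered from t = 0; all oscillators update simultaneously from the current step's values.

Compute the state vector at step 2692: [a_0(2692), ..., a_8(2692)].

Simulating step by step:
t=0: [141, 85, 28, 171, 248, 354, 449, 143, 215]
t=1: [333, 283, 232, 340, 271, 237, 322, 335, 301]
t=2: [87, 109, 154, 94, 120, 150, 78, 89, 93]
t=3: [305, 325, 365, 312, 335, 361, 297, 307, 311]
t=4: [54, 45, 80, 47, 54, 77, 61, 52, 48]
t=5: [169, 161, 192, 163, 169, 189, 175, 167, 164]
t=6: [446, 453, 425, 451, 446, 428, 441, 448, 450]
t=7: [371, 378, 353, 376, 371, 355, 367, 373, 375]
t=8: [148, 154, 132, 152, 148, 134, 144, 150, 151]
t=9: [439, 444, 425, 443, 439, 427, 435, 441, 442]
t=10: [353, 357, 340, 356, 353, 342, 349, 355, 355]
t=11: [95, 98, 83, 97, 95, 85, 91, 96, 96]
t=12: [280, 283, 269, 282, 280, 271, 276, 281, 281]
t=13: [123, 121, 133, 122, 123, 132, 127, 123, 123]
t=14: [373, 371, 382, 372, 373, 381, 377, 373, 373]
t=15: [163, 161, 171, 162, 163, 170, 166, 163, 163]
t=16: [467, 469, 460, 468, 467, 461, 464, 467, 467]
t=17: [437, 439, 431, 438, 437, 432, 435, 437, 437]
t=18: [348, 350, 343, 349, 348, 344, 346, 348, 348]
t=19: [82, 83, 77, 83, 82, 78, 80, 82, 82]
t=20: [243, 244, 239, 244, 243, 240, 242, 243, 243]
t=21: [232, 231, 235, 231, 232, 235, 233, 232, 232]
t=22: [262, 263, 260, 263, 262, 260, 261, 262, 262]
t=23: [174, 173, 176, 173, 174, 176, 175, 174, 174]
t=24: [437, 438, 435, 438, 437, 435, 436, 437, 437]
t=25: [350, 351, 348, 351, 350, 348, 349, 350, 350]
t=26: [89, 90, 87, 90, 89, 87, 88, 89, 89]
t=27: [266, 267, 264, 267, 266, 264, 265, 266, 266]
t=28: [162, 161, 164, 161, 162, 164, 163, 162, 162]
t=29: [473, 474, 471, 474, 473, 471, 472, 473, 473]
t=30: [458, 459, 456, 459, 458, 456, 457, 458, 458]
t=31: [413, 414, 411, 414, 413, 411, 412, 413, 413]
t=32: [278, 279, 276, 279, 278, 276, 277, 278, 278]
t=33: [126, 125, 128, 125, 126, 128, 127, 126, 126]
t=34: [378, 377, 380, 377, 378, 380, 379, 378, 378]
t=35: [174, 173, 176, 173, 174, 176, 175, 174, 174]

Answer: [162, 161, 164, 161, 162, 164, 163, 162, 162]
Key observation: The state at step 23, [174, 173, 176, 173, 174, 176, 175, 174, 174], reappears at step 35: the system is in a cycle of period 12 from step 23 on.  Therefore the state at step 2692 equals the state at step 23 + ((2692 - 23) mod 12) = 28, which is [162, 161, 164, 161, 162, 164, 163, 162, 162].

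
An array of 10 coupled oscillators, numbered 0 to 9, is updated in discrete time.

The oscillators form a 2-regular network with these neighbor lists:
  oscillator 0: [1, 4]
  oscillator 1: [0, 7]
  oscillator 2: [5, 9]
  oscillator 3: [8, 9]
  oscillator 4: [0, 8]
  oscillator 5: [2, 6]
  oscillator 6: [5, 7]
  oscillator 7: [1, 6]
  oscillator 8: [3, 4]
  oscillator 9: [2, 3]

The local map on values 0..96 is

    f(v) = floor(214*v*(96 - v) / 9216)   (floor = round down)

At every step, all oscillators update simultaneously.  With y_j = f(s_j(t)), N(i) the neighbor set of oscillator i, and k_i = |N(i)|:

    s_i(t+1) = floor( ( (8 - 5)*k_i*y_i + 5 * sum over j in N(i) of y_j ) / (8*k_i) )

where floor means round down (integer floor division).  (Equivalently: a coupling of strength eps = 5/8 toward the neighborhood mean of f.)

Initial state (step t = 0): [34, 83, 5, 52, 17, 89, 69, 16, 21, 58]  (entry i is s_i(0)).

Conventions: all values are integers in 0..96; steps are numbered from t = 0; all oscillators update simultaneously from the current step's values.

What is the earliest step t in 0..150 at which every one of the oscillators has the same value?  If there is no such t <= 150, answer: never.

Simulating step by step:
t=0: [34, 83, 5, 52, 17, 89, 69, 16, 21, 58]  (not all equal)
t=1: [35, 33, 24, 47, 37, 21, 29, 32, 39, 38]  (not all equal)
t=2: [49, 48, 42, 51, 50, 40, 42, 46, 51, 48]  (not all equal)
t=3: [53, 53, 52, 53, 53, 52, 52, 52, 53, 52]  (not all equal)
t=4: [52, 52, 53, 52, 52, 53, 53, 52, 52, 52]  (not all equal)
t=5: [53, 53, 52, 53, 53, 52, 52, 52, 53, 52]  (not all equal)

Answer: never
Key observation: The state at step 3 reappears at step 5 — the system is in a cycle of period 2 from step 3 on.  No step 0..5 is synchronized, and the cycle repeats forever, so no step up to 150 (or ever) has all oscillators equal.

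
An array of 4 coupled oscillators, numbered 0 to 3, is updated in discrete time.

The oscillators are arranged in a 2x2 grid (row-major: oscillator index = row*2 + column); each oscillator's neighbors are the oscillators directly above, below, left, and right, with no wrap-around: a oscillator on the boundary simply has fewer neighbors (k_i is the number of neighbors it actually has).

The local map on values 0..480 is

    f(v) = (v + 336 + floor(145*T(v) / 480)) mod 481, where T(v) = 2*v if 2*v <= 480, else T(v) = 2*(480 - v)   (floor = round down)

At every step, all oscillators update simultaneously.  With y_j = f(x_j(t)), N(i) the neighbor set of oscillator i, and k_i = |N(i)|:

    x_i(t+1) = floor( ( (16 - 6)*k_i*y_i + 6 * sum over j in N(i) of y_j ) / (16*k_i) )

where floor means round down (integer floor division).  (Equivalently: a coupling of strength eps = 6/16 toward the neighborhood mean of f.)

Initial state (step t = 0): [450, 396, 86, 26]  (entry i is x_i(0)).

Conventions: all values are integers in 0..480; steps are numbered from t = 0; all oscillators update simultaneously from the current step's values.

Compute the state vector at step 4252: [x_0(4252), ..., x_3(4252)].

Simulating step by step:
t=0: [450, 396, 86, 26]
t=1: [347, 319, 426, 380]
t=2: [285, 277, 303, 293]
t=3: [257, 255, 261, 259]
t=4: [246, 245, 247, 246]
t=5: [241, 241, 242, 241]
t=6: [240, 240, 240, 240]
t=7: [240, 240, 240, 240]

Answer: [240, 240, 240, 240]
Key observation: The state at step 6, [240, 240, 240, 240], reappears at step 7: the system is in a cycle of period 1 from step 6 on.  Therefore the state at step 4252 equals the state at step 6 + ((4252 - 6) mod 1) = 6, which is [240, 240, 240, 240].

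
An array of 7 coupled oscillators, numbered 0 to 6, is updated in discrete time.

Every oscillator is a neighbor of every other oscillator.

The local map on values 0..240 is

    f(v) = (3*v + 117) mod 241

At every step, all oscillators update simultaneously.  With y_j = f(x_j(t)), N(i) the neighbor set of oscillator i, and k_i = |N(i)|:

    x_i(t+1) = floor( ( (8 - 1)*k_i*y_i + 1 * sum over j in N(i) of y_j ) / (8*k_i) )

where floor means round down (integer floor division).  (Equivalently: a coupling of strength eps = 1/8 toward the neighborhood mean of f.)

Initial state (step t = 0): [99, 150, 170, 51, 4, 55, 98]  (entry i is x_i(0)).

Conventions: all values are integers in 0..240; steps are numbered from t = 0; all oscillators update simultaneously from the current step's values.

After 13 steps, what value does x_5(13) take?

Simulating step by step:
t=0: [99, 150, 170, 51, 4, 55, 98]
t=1: [163, 88, 139, 40, 126, 51, 161]
t=2: [120, 134, 59, 217, 25, 39, 115]
t=3: [222, 52, 66, 59, 185, 221, 209]
t=4: [61, 37, 73, 55, 172, 58, 28]
t=5: [67, 211, 98, 52, 146, 59, 188]
t=6: [78, 36, 158, 40, 75, 58, 183]
t=7: [115, 213, 114, 223, 107, 63, 178]
t=8: [208, 48, 206, 73, 188, 75, 164]
t=9: [27, 29, 22, 93, 181, 98, 120]
t=10: [196, 201, 183, 159, 179, 172, 229]
t=11: [214, 227, 181, 119, 171, 153, 93]
t=12: [49, 83, 171, 218, 145, 99, 151]
t=13: [33, 120, 140, 55, 73, 161, 89]

Answer: x_5(13) = 161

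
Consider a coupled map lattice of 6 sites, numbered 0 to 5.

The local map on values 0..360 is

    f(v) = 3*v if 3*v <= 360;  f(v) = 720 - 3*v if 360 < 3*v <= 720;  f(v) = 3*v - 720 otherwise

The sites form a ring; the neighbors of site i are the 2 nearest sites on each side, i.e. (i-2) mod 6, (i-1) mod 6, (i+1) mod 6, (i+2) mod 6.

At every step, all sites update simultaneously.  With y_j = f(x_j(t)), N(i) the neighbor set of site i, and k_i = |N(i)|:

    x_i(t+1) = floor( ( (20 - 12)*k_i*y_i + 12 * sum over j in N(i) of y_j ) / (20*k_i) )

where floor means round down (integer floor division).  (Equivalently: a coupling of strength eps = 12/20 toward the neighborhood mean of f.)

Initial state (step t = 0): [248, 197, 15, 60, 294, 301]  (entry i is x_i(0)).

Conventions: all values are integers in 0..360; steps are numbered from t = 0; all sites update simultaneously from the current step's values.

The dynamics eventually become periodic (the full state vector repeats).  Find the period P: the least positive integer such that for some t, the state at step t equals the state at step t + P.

Simulating step by step:
t=0: [248, 197, 15, 60, 294, 301]
t=1: [87, 116, 92, 149, 129, 147]
t=2: [289, 302, 292, 294, 296, 293]
t=3: [159, 168, 161, 165, 160, 163]
t=4: [235, 226, 233, 228, 236, 231]
t=5: [21, 31, 24, 29, 19, 26]
t=6: [70, 82, 73, 79, 67, 76]
t=7: [218, 232, 221, 228, 214, 225]
t=8: [57, 40, 53, 45, 61, 48]
t=9: [159, 139, 154, 144, 164, 148]
t=10: [256, 280, 262, 274, 250, 269]
t=11: [64, 93, 71, 86, 57, 79]
t=12: [211, 246, 220, 238, 203, 229]
t=13: [68, 35, 57, 35, 72, 46]
t=14: [176, 134, 162, 136, 179, 149]
t=15: [228, 278, 244, 276, 224, 259]
t=16: [49, 77, 50, 77, 51, 68]
t=17: [169, 202, 174, 203, 171, 195]
t=18: [183, 144, 175, 142, 181, 150]
t=19: [207, 254, 217, 257, 210, 247]
t=20: [72, 52, 69, 53, 72, 50]
t=21: [195, 172, 194, 172, 196, 172]
t=22: [155, 183, 156, 183, 154, 182]
t=23: [230, 196, 229, 196, 231, 197]
t=24: [60, 101, 61, 100, 59, 99]
t=25: [216, 265, 217, 264, 214, 262]
t=26: [72, 71, 72, 72, 73, 70]
t=27: [215, 213, 216, 215, 216, 213]
t=28: [75, 77, 74, 75, 74, 77]
t=29: [225, 227, 224, 225, 224, 227]
t=30: [44, 42, 45, 44, 45, 42]
t=31: [131, 129, 132, 131, 132, 129]
t=32: [327, 329, 326, 327, 326, 329]
t=33: [261, 263, 260, 261, 260, 263]
t=34: [63, 65, 62, 63, 62, 65]
t=35: [189, 191, 188, 189, 188, 191]
t=36: [152, 150, 153, 152, 153, 150]
t=37: [264, 266, 263, 264, 263, 266]
t=38: [72, 74, 71, 72, 71, 74]
t=39: [216, 218, 215, 216, 215, 218]
t=40: [71, 69, 72, 71, 72, 69]
t=41: [212, 210, 213, 212, 213, 210]
t=42: [84, 86, 83, 84, 83, 86]
t=43: [252, 254, 251, 252, 251, 254]
t=44: [36, 38, 35, 36, 35, 38]
t=45: [108, 110, 107, 108, 107, 110]
t=46: [324, 326, 323, 324, 323, 326]
t=47: [252, 254, 251, 252, 251, 254]

Answer: 4
Key observation: The state at step 43, [252, 254, 251, 252, 251, 254], reappears at step 47 — and no state repeats earlier — so the cycle the system enters has period 4.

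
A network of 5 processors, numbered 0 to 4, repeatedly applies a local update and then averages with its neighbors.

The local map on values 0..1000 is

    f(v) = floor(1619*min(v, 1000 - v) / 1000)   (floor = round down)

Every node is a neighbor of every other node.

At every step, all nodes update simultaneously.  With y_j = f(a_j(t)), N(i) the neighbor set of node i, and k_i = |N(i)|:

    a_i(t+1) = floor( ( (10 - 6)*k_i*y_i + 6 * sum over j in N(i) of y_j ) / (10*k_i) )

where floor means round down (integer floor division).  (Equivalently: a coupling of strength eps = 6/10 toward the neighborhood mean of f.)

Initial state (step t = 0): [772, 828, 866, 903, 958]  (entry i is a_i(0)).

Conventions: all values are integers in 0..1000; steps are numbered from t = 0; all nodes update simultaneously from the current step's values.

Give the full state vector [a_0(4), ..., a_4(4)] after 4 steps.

Answer: [699, 701, 702, 703, 704]

Derivation:
t=0: [772, 828, 866, 903, 958]
t=1: [255, 232, 217, 202, 179]
t=2: [366, 356, 350, 344, 335]
t=3: [572, 568, 566, 563, 560]
t=4: [699, 701, 702, 703, 704]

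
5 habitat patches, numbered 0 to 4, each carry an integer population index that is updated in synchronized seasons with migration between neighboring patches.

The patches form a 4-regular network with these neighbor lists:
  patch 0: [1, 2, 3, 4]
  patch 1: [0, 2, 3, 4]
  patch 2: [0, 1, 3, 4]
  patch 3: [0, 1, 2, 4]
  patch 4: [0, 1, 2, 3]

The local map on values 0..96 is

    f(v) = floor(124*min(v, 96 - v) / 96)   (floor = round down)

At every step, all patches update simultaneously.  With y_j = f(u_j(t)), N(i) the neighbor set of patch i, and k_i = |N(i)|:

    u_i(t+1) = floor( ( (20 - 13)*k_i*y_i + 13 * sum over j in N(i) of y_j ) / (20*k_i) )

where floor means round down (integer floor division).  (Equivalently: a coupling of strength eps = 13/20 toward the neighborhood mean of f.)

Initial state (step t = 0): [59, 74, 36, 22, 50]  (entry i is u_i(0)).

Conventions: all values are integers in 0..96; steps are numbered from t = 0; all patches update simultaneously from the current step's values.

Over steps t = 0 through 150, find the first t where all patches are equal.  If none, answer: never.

Simulating step by step:
t=0: [59, 74, 36, 22, 50]  (not all equal)
t=1: [42, 39, 42, 39, 44]  (not all equal)
t=2: [53, 52, 53, 52, 53]  (not all equal)
t=3: [55, 55, 55, 55, 55]  (all equal)

Answer: 3
Key observation: Synchronization is absorbing here: once all patches are equal they stay equal, and step 3 is the first all-equal step.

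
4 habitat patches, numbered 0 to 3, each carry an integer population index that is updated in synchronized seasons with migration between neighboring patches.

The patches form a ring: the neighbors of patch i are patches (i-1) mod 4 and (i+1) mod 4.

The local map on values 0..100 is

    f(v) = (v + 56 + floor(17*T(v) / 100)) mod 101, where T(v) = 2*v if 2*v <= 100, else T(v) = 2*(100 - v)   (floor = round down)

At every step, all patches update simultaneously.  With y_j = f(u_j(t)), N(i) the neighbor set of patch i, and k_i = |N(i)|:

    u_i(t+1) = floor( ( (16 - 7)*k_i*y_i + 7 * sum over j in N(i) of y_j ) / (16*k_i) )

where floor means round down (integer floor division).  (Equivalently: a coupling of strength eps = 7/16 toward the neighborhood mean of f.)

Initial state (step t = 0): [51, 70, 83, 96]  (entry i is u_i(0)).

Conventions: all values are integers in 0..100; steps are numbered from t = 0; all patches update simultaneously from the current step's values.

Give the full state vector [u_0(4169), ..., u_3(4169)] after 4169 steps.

Simulating step by step:
t=0: [51, 70, 83, 96]
t=1: [31, 33, 43, 43]
t=2: [79, 80, 31, 30]
t=3: [53, 53, 84, 84]
t=4: [27, 27, 39, 39]
t=5: [73, 73, 25, 25]
t=6: [48, 48, 77, 77]
t=7: [23, 23, 34, 34]
t=8: [67, 67, 18, 18]
t=9: [43, 43, 69, 69]
t=10: [16, 16, 29, 29]
t=11: [80, 80, 90, 90]
t=12: [42, 42, 46, 46]
t=13: [12, 12, 14, 14]
t=14: [72, 72, 73, 73]
t=15: [36, 36, 36, 36]
t=16: [3, 3, 3, 3]
t=17: [60, 60, 60, 60]
t=18: [28, 28, 28, 28]
t=19: [93, 93, 93, 93]
t=20: [50, 50, 50, 50]
t=21: [22, 22, 22, 22]
t=22: [85, 85, 85, 85]
t=23: [45, 45, 45, 45]
t=24: [15, 15, 15, 15]
t=25: [76, 76, 76, 76]
t=26: [39, 39, 39, 39]
t=27: [7, 7, 7, 7]
t=28: [65, 65, 65, 65]
t=29: [31, 31, 31, 31]
t=30: [97, 97, 97, 97]
t=31: [53, 53, 53, 53]
t=32: [23, 23, 23, 23]
t=33: [86, 86, 86, 86]
t=34: [45, 45, 45, 45]

Answer: [86, 86, 86, 86]
Key observation: The state at step 23, [45, 45, 45, 45], reappears at step 34: the system is in a cycle of period 11 from step 23 on.  Therefore the state at step 4169 equals the state at step 23 + ((4169 - 23) mod 11) = 33, which is [86, 86, 86, 86].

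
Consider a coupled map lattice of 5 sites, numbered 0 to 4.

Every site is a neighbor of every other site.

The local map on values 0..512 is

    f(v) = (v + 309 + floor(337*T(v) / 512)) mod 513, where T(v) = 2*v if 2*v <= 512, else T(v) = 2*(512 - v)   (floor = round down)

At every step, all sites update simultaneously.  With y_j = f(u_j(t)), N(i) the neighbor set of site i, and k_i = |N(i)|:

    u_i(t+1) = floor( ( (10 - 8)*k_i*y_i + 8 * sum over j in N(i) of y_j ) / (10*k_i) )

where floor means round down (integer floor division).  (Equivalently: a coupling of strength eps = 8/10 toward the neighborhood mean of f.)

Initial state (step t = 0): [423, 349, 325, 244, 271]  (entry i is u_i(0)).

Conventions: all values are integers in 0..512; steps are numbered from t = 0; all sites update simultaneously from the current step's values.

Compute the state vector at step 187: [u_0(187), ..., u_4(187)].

Answer: [357, 357, 357, 357, 357]
Key observation: The state at step 3, [357, 357, 357, 357, 357], reappears at step 4: the system is in a cycle of period 1 from step 3 on.  Therefore the state at step 187 equals the state at step 3 + ((187 - 3) mod 1) = 3, which is [357, 357, 357, 357, 357].

Derivation:
t=0: [423, 349, 325, 244, 271]
t=1: [361, 361, 361, 361, 361]
t=2: [355, 355, 355, 355, 355]
t=3: [357, 357, 357, 357, 357]
t=4: [357, 357, 357, 357, 357]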